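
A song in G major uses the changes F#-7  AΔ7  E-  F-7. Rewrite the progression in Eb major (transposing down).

G major down to Eb major is a major third; each chord root moves by that interval while the quality stays the same.
F#-7: root F# down a major third → D, giving D-7.
AΔ7: root A down a major third → F, giving FΔ7.
E-: root E down a major third → C, giving C-.
F-7: root F down a major third → Db, giving Db-7.

D-7 FΔ7 C- Db-7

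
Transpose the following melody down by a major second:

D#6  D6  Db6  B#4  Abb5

C#6 C6 Cb6 A#4 Gbb5

D#6 becomes C#6
D6 becomes C6
Db6 becomes Cb6
B#4 becomes A#4
Abb5 becomes Gbb5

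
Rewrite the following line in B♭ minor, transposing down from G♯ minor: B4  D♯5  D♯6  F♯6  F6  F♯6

Db4 F4 F5 Ab5 Abb5 Ab5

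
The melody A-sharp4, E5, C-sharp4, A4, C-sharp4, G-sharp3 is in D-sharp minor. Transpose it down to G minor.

D4 Ab4 F3 Db4 F3 C3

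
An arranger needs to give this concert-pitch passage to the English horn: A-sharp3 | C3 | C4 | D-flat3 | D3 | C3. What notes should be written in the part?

E#4 G3 G4 Ab3 A3 G3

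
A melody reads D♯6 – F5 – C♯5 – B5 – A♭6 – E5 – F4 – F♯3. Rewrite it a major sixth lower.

F#5 Ab4 E4 D5 Cb6 G4 Ab3 A2

D#6: a sixth down reaches F, and 9 semitones makes it F#5.
A major sixth down from F5 gives Ab4.
C#5: a sixth down reaches E, and 9 semitones makes it E4.
B5 down a major sixth is D5.
Ab6 down a major sixth is Cb6.
E5: a sixth down reaches G, and 9 semitones makes it G4.
F4 down a major sixth is Ab3.
F#3: a sixth down reaches A, and 9 semitones makes it A2.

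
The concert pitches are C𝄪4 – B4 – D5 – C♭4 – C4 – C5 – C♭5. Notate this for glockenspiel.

Written C4 sounds as C6 on the glockenspiel, so concert pitches are written a perfect fifteenth down.
C##4 to C##2
B4 to B2
D5 to D3
Cb4 to Cb2
C4 to C2
C5 to C3
Cb5 to Cb3

C##2 B2 D3 Cb2 C2 C3 Cb3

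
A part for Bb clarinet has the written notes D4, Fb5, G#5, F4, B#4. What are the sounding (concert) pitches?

C4 Ebb5 F#5 Eb4 A#4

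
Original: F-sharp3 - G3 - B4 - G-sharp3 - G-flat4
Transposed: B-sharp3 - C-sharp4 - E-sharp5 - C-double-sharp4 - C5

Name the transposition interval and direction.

up an augmented fourth

From F#3 to B#3 is 4 letter names — a fourth of some quality.
F#3 to B#3 is 6 semitones, which makes it an augmented fourth; the second version is higher, so the direction is up.
Checking another pair — Gb4 → C5 — gives the same interval.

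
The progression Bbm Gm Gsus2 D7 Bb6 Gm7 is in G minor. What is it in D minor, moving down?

G minor down to D minor is a perfect fourth; each chord root moves by that interval while the quality stays the same.
Bbm: root Bb down a perfect fourth → F, giving Fm.
Gm: root G down a perfect fourth → D, giving Dm.
Gsus2: root G down a perfect fourth → D, giving Dsus2.
D7: root D down a perfect fourth → A, giving A7.
Bb6: root Bb down a perfect fourth → F, giving F6.
Gm7: root G down a perfect fourth → D, giving Dm7.

Fm Dm Dsus2 A7 F6 Dm7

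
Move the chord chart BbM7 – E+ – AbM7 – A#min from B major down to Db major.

DbbM7 Gb+ CbbM7 Cmin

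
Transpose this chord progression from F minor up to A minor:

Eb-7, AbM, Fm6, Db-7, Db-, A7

G-7 CM Am6 F-7 F- C#7

F minor up to A minor is a major third; each chord root moves by that interval while the quality stays the same.
Eb-7: root Eb up a major third → G, giving G-7.
AbM: root Ab up a major third → C, giving CM.
Fm6: root F up a major third → A, giving Am6.
Db-7: root Db up a major third → F, giving F-7.
Db-: root Db up a major third → F, giving F-.
A7: root A up a major third → C#, giving C#7.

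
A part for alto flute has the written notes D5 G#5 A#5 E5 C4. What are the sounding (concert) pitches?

A4 D#5 E#5 B4 G3

The alto flute sounds a perfect fourth below written, so transpose each written note down a perfect fourth.
D5 -> A4
G#5 -> D#5
A#5 -> E#5
E5 -> B4
C4 -> G3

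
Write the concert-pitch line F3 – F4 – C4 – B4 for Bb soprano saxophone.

G3 G4 D4 C#5

Written C4 sounds as Bb3 on the Bb soprano saxophone, so concert pitches are written a major second up.
F3 -> G3
F4 -> G4
C4 -> D4
B4 -> C#5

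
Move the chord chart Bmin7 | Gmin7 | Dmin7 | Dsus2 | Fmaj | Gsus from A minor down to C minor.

A minor down to C minor is a major sixth; each chord root moves by that interval while the quality stays the same.
Bmin7: root B down a major sixth → D, giving Dmin7.
Gmin7: root G down a major sixth → Bb, giving Bbmin7.
Dmin7: root D down a major sixth → F, giving Fmin7.
Dsus2: root D down a major sixth → F, giving Fsus2.
Fmaj: root F down a major sixth → Ab, giving Abmaj.
Gsus: root G down a major sixth → Bb, giving Bbsus.

Dmin7 Bbmin7 Fmin7 Fsus2 Abmaj Bbsus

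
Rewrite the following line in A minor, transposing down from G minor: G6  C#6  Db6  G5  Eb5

From G down to A is a minor seventh; apply that to each pitch.
G6 to A5
C#6 to D#5
Db6 to Eb5
G5 to A4
Eb5 to F4

A5 D#5 Eb5 A4 F4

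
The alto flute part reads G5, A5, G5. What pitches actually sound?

D5 E5 D5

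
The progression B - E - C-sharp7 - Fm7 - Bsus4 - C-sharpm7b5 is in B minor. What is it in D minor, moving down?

B minor down to D minor is a major sixth; each chord root moves by that interval while the quality stays the same.
B: root B down a major sixth → D, giving D.
E: root E down a major sixth → G, giving G.
C-sharp7: root C-sharp down a major sixth → E, giving E7.
Fm7: root F down a major sixth → Ab, giving Abm7.
Bsus4: root B down a major sixth → D, giving Dsus4.
C-sharpm7b5: root C-sharp down a major sixth → E, giving Em7b5.

D G E7 Abm7 Dsus4 Em7b5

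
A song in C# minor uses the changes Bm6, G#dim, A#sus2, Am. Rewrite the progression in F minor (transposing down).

Ebm6 Cdim Dsus2 Dbm

C# minor down to F minor is an augmented fifth; each chord root moves by that interval while the quality stays the same.
Bm6: root B down an augmented fifth → Eb, giving Ebm6.
G#dim: root G# down an augmented fifth → C, giving Cdim.
A#sus2: root A# down an augmented fifth → D, giving Dsus2.
Am: root A down an augmented fifth → Db, giving Dbm.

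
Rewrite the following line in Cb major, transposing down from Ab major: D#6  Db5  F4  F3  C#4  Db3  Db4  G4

F#5 Fb4 Ab3 Ab2 E3 Fb2 Fb3 Bb3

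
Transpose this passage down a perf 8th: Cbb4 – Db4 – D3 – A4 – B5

Cbb4: an octave down reaches C, and 12 semitones makes it Cbb3.
Db4: an octave down reaches D, and 12 semitones makes it Db3.
D3: an octave down reaches D, and 12 semitones makes it D2.
A4: an octave down reaches A, and 12 semitones makes it A3.
A perfect octave down from B5 gives B4.

Cbb3 Db3 D2 A3 B4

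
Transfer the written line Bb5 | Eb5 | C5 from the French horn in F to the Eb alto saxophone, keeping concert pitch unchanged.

First find concert pitch: the French horn in F sounds a perfect fifth below written, so Bb5 Eb5 C5 sounds Eb5 Ab4 F4.
Then write for Eb alto saxophone: it sounds a major sixth below written, so the part must be a major sixth above concert.
Eb5 → C6
Ab4 → F5
F4 → D5

C6 F5 D5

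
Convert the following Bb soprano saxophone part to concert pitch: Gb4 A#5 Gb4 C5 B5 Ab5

The Bb soprano saxophone sounds a major second below written, so transpose each written note down a major second.
Gb4 to Fb4
A#5 to G#5
Gb4 to Fb4
C5 to Bb4
B5 to A5
Ab5 to Gb5

Fb4 G#5 Fb4 Bb4 A5 Gb5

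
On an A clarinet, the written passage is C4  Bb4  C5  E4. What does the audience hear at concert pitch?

A3 G4 A4 C#4

Written C4 on the A clarinet sounds as A3, a minor third lower; apply that shift to every note.
C4 becomes A3
Bb4 becomes G4
C5 becomes A4
E4 becomes C#4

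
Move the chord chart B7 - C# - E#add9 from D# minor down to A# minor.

D# minor down to A# minor is a perfect fourth; each chord root moves by that interval while the quality stays the same.
B7: root B down a perfect fourth → F#, giving F#7.
C#: root C# down a perfect fourth → G#, giving G#.
E#add9: root E# down a perfect fourth → B#, giving B#add9.

F#7 G# B#add9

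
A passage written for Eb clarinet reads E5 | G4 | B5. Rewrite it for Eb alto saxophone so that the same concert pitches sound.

E6 G5 B6

First find concert pitch: the Eb clarinet sounds a minor third above written, so E5 G4 B5 sounds G5 Bb4 D6.
Then write for Eb alto saxophone: it sounds a major sixth below written, so the part must be a major sixth above concert.
G5 → E6
Bb4 → G5
D6 → B6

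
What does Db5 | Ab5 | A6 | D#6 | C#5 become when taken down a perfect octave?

Db4 Ab4 A5 D#5 C#4

A perfect octave down from Db5 gives Db4.
A perfect octave down from Ab5 gives Ab4.
A6: an octave down reaches A, and 12 semitones makes it A5.
D#6: an octave down reaches D, and 12 semitones makes it D#5.
A perfect octave down from C#5 gives C#4.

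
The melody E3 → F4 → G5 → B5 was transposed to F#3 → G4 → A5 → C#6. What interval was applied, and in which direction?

up a major second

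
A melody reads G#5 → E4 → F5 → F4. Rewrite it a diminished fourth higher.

C6 Ab4 Bbb5 Bbb4

G#5 becomes C6
E4 becomes Ab4
F5 becomes Bbb5
F4 becomes Bbb4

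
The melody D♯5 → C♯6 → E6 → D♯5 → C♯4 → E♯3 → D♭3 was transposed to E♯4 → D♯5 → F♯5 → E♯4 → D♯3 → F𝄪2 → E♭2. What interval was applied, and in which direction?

Take the first pair: D#5 → E#4. D to E spans 7 letter names, so the interval is some kind of seventh.
E#4 to D#5 is 10 semitones, which makes it a minor seventh; the second version is lower, so the direction is down.
Checking another pair — Db3 → Eb2 — gives the same interval.

down a minor seventh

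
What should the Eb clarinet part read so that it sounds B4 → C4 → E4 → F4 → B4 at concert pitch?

G#4 A3 C#4 D4 G#4

The Eb clarinet sounds a minor third above written, so the written part must be a minor third below concert — transpose each note down.
B4 -> G#4
C4 -> A3
E4 -> C#4
F4 -> D4
B4 -> G#4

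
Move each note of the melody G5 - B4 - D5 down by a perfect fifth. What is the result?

C5 E4 G4

A perfect fifth down from G5 gives C5.
A perfect fifth down from B4 gives E4.
A perfect fifth down from D5 gives G4.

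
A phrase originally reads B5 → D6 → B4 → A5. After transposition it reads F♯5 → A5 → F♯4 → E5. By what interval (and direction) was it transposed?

Take the first pair: B5 → F#5. B to F spans 4 letter names, so the interval is some kind of fourth.
F#5 to B5 is 5 semitones, which makes it a perfect fourth; the second version is lower, so the direction is down.
Checking another pair — A5 → E5 — gives the same interval.

down a perfect fourth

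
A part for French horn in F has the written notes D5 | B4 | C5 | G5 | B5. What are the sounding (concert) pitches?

G4 E4 F4 C5 E5

Written C4 on the French horn in F sounds as F3, a perfect fifth lower; apply that shift to every note.
D5 becomes G4
B4 becomes E4
C5 becomes F4
G5 becomes C5
B5 becomes E5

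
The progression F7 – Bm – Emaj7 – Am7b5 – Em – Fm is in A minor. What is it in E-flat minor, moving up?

Cb7 Fm Bbmaj7 Ebm7b5 Bbm Cbm

A minor up to E-flat minor is a diminished fifth; each chord root moves by that interval while the quality stays the same.
F7: root F up a diminished fifth → Cb, giving Cb7.
Bm: root B up a diminished fifth → F, giving Fm.
Emaj7: root E up a diminished fifth → Bb, giving Bbmaj7.
Am7b5: root A up a diminished fifth → Eb, giving Ebm7b5.
Em: root E up a diminished fifth → Bb, giving Bbm.
Fm: root F up a diminished fifth → Cb, giving Cbm.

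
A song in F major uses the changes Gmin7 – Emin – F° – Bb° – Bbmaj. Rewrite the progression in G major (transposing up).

Amin7 F#min G° C° Cmaj

F major up to G major is a major second; each chord root moves by that interval while the quality stays the same.
Gmin7: root G up a major second → A, giving Amin7.
Emin: root E up a major second → F#, giving F#min.
F°: root F up a major second → G, giving G°.
Bb°: root Bb up a major second → C, giving C°.
Bbmaj: root Bb up a major second → C, giving Cmaj.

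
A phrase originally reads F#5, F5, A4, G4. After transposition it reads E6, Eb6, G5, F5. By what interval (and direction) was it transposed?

up a minor seventh

From F#5 to E6 is 7 letter names — a seventh of some quality.
F#5 to E6 is 10 semitones, which makes it a minor seventh; the second version is higher, so the direction is up.
Checking another pair — G4 → F5 — gives the same interval.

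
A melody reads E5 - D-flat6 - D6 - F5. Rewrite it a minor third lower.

C#5 Bb5 B5 D5

E5 to C#5
Db6 to Bb5
D6 to B5
F5 to D5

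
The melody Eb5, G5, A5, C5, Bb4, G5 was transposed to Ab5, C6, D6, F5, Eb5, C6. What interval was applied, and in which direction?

From Eb5 to Ab5 is 4 letter names — a fourth of some quality.
Eb5 to Ab5 is 5 semitones, which makes it a perfect fourth; the second version is higher, so the direction is up.
Checking another pair — G5 → C6 — gives the same interval.

up a perfect fourth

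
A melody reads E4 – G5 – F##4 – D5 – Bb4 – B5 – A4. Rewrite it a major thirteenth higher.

C#6 E7 D##6 B6 G6 G#7 F#6

E4 gives C#6
G5 gives E7
F##4 gives D##6
D5 gives B6
Bb4 gives G6
B5 gives G#7
A4 gives F#6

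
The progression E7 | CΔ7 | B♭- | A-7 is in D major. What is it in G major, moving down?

A7 FΔ7 Eb- D-7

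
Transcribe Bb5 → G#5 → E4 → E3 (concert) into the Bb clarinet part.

C6 A#5 F#4 F#3

The Bb clarinet sounds a major second below written, so the written part must be a major second above concert — transpose each note up.
Bb5 becomes C6
G#5 becomes A#5
E4 becomes F#4
E3 becomes F#3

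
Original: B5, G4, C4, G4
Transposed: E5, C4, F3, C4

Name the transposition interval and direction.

down a perfect fifth

Take the first pair: B5 → E5. B to E spans 5 letter names, so the interval is some kind of fifth.
E5 to B5 is 7 semitones, which makes it a perfect fifth; the second version is lower, so the direction is down.
Checking another pair — G4 → C4 — gives the same interval.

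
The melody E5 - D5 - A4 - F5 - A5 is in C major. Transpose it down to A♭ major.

From C down to A♭ is a major third; apply that to each pitch.
E5 to C5
D5 to Bb4
A4 to F4
F5 to Db5
A5 to F5

C5 Bb4 F4 Db5 F5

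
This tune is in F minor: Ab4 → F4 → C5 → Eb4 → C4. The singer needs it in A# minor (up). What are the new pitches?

From F up to A# is an augmented third; apply that to each pitch.
Ab4 becomes C#5
F4 becomes A#4
C5 becomes E#5
Eb4 becomes G#4
C4 becomes E#4

C#5 A#4 E#5 G#4 E#4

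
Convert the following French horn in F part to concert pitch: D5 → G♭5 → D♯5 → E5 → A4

Written C4 on the French horn in F sounds as F3, a perfect fifth lower; apply that shift to every note.
D5 -> G4
Gb5 -> Cb5
D#5 -> G#4
E5 -> A4
A4 -> D4

G4 Cb5 G#4 A4 D4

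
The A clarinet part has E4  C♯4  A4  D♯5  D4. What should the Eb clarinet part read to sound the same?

A#3 F##3 D#4 G##4 G#3

First find concert pitch: the A clarinet sounds a minor third below written, so E4 C♯4 A4 D♯5 D4 sounds C#4 A#3 F#4 B#4 B3.
Then write for Eb clarinet: it sounds a minor third above written, so the part must be a minor third below concert.
C#4 → A#3
A#3 → F##3
F#4 → D#4
B#4 → G##4
B3 → G#3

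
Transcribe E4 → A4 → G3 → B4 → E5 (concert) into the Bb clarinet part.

Written C4 sounds as Bb3 on the Bb clarinet, so concert pitches are written a major second up.
E4 becomes F#4
A4 becomes B4
G3 becomes A3
B4 becomes C#5
E5 becomes F#5

F#4 B4 A3 C#5 F#5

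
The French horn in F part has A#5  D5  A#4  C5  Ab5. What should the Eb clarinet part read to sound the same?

B#4 E4 B#3 D4 Bb4

First find concert pitch: the French horn in F sounds a perfect fifth below written, so A#5 D5 A#4 C5 Ab5 sounds D#5 G4 D#4 F4 Db5.
Then write for Eb clarinet: it sounds a minor third above written, so the part must be a minor third below concert.
D#5 → B#4
G4 → E4
D#4 → B#3
F4 → D4
Db5 → Bb4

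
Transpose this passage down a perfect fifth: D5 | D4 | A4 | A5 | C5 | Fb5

G4 G3 D4 D5 F4 Bbb4

D5 -> G4
D4 -> G3
A4 -> D4
A5 -> D5
C5 -> F4
Fb5 -> Bbb4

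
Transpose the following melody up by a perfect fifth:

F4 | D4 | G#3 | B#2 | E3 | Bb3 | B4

C5 A4 D#4 F##3 B3 F4 F#5

F4 → C5
D4 → A4
G#3 → D#4
B#2 → F##3
E3 → B3
Bb3 → F4
B4 → F#5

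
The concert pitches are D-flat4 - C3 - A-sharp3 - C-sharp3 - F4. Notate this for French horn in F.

Ab4 G3 E#4 G#3 C5

Written C4 sounds as F3 on the French horn in F, so concert pitches are written a perfect fifth up.
Db4 -> Ab4
C3 -> G3
A#3 -> E#4
C#3 -> G#3
F4 -> C5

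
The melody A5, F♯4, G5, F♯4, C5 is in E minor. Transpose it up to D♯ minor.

E minor to D♯ minor up is a major seventh, so every note moves up by that interval.
A5 becomes G#6
F#4 becomes E#5
G5 becomes F#6
F#4 becomes E#5
C5 becomes B5

G#6 E#5 F#6 E#5 B5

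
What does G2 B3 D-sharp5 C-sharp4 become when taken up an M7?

G2 to F#3
B3 to A#4
D#5 to C##6
C#4 to B#4

F#3 A#4 C##6 B#4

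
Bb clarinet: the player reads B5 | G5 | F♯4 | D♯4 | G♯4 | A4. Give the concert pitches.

A5 F5 E4 C#4 F#4 G4

Written C4 on the Bb clarinet sounds as Bb3, a major second lower; apply that shift to every note.
B5 → A5
G5 → F5
F#4 → E4
D#4 → C#4
G#4 → F#4
A4 → G4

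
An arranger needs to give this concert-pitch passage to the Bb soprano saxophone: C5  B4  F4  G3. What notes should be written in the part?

D5 C#5 G4 A3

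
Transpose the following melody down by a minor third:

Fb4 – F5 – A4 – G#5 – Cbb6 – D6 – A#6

Fb4 becomes Db4
F5 becomes D5
A4 becomes F#4
G#5 becomes E#5
Cbb6 becomes Abb5
D6 becomes B5
A#6 becomes F##6

Db4 D5 F#4 E#5 Abb5 B5 F##6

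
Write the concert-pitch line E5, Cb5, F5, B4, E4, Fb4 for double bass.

E6 Cb6 F6 B5 E5 Fb5

Written C4 sounds as C3 on the double bass, so concert pitches are written a perfect octave up.
E5 gives E6
Cb5 gives Cb6
F5 gives F6
B4 gives B5
E4 gives E5
Fb4 gives Fb5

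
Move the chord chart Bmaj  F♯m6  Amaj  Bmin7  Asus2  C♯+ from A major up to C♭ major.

A major up to C♭ major is a diminished third; each chord root moves by that interval while the quality stays the same.
Bmaj: root B up a diminished third → Db, giving Dbmaj.
F♯m6: root F♯ up a diminished third → Ab, giving Abm6.
Amaj: root A up a diminished third → Cb, giving Cbmaj.
Bmin7: root B up a diminished third → Db, giving Dbmin7.
Asus2: root A up a diminished third → Cb, giving Cbsus2.
C♯+: root C♯ up a diminished third → Eb, giving Eb+.

Dbmaj Abm6 Cbmaj Dbmin7 Cbsus2 Eb+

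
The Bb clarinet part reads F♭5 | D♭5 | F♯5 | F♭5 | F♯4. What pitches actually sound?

Ebb5 Cb5 E5 Ebb5 E4

The Bb clarinet sounds a major second below written, so transpose each written note down a major second.
Fb5 → Ebb5
Db5 → Cb5
F#5 → E5
Fb5 → Ebb5
F#4 → E4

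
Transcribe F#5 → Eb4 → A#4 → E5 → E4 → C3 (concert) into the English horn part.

C#6 Bb4 E#5 B5 B4 G3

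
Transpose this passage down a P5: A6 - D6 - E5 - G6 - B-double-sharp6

A6 → D6
D6 → G5
E5 → A4
G6 → C6
B##6 → E##6

D6 G5 A4 C6 E##6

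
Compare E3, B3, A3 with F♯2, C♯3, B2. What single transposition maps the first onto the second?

down a minor seventh

Take the first pair: E3 → F#2. E to F spans 7 letter names, so the interval is some kind of seventh.
F#2 to E3 is 10 semitones, which makes it a minor seventh; the second version is lower, so the direction is down.
Checking another pair — A3 → B2 — gives the same interval.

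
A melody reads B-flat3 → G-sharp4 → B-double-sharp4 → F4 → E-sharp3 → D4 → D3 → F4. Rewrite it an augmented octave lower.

Bbb2 G3 B#3 Fb3 E2 Db3 Db2 Fb3

Bb3 down an augmented octave is Bbb2.
G#4 down an augmented octave is G3.
B##4: an octave down reaches B, and 13 semitones makes it B#3.
An augmented octave down from F4 gives Fb3.
E#3 down an augmented octave is E2.
D4 down an augmented octave is Db3.
D3: an octave down reaches D, and 13 semitones makes it Db2.
F4 down an augmented octave is Fb3.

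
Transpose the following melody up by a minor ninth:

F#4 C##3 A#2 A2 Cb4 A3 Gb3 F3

G5 D#4 B3 Bb3 Dbb5 Bb4 Abb4 Gb4

F#4 up a minor ninth is G5.
C##3 up a minor ninth is D#4.
A#2 up a minor ninth is B3.
A2: a ninth up reaches B, and 13 semitones makes it Bb3.
A minor ninth up from Cb4 gives Dbb5.
A3: a ninth up reaches B, and 13 semitones makes it Bb4.
A minor ninth up from Gb3 gives Abb4.
F3: a ninth up reaches G, and 13 semitones makes it Gb4.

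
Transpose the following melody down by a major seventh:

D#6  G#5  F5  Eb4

A major seventh down from D#6 gives E5.
G#5: a seventh down reaches A, and 11 semitones makes it A4.
F5 down a major seventh is Gb4.
Eb4: a seventh down reaches F, and 11 semitones makes it Fb3.

E5 A4 Gb4 Fb3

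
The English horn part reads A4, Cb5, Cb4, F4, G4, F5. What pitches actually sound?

The English horn sounds a perfect fifth below written, so transpose each written note down a perfect fifth.
A4 gives D4
Cb5 gives Fb4
Cb4 gives Fb3
F4 gives Bb3
G4 gives C4
F5 gives Bb4

D4 Fb4 Fb3 Bb3 C4 Bb4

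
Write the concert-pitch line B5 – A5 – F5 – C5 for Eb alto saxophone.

G#6 F#6 D6 A5

The Eb alto saxophone sounds a major sixth below written, so the written part must be a major sixth above concert — transpose each note up.
B5 → G#6
A5 → F#6
F5 → D6
C5 → A5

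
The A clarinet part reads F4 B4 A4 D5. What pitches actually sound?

The A clarinet sounds a minor third below written, so transpose each written note down a minor third.
F4 to D4
B4 to G#4
A4 to F#4
D5 to B4

D4 G#4 F#4 B4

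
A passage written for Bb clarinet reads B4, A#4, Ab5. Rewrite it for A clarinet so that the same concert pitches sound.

First find concert pitch: the Bb clarinet sounds a major second below written, so B4 A#4 Ab5 sounds A4 G#4 Gb5.
Then write for A clarinet: it sounds a minor third below written, so the part must be a minor third above concert.
A4 → C5
G#4 → B4
Gb5 → Bbb5

C5 B4 Bbb5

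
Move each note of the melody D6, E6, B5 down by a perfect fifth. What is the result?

G5 A5 E5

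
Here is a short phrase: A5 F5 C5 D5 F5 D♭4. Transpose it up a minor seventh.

G6 Eb6 Bb5 C6 Eb6 Cb5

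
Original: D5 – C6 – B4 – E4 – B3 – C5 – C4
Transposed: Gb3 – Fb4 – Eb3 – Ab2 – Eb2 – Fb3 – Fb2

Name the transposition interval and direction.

down an augmented twelfth

Take the first pair: D5 → Gb3. D to G spans 12 letter names, so the interval is some kind of twelfth.
Gb3 to D5 is 20 semitones, which makes it an augmented twelfth; the second version is lower, so the direction is down.
Checking another pair — C4 → Fb2 — gives the same interval.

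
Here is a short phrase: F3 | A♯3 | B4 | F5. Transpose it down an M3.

F3 becomes Db3
A#3 becomes F#3
B4 becomes G4
F5 becomes Db5

Db3 F#3 G4 Db5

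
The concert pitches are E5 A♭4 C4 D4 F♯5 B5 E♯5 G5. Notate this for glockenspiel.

E3 Ab2 C2 D2 F#3 B3 E#3 G3

The glockenspiel sounds a perfect fifteenth above written, so the written part must be a perfect fifteenth below concert — transpose each note down.
E5 gives E3
Ab4 gives Ab2
C4 gives C2
D4 gives D2
F#5 gives F#3
B5 gives B3
E#5 gives E#3
G5 gives G3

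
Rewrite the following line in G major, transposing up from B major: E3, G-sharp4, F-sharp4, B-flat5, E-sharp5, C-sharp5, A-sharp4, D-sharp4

C4 E5 D5 Gb6 C#6 A5 F#5 B4

B major to G major up is a minor sixth, so every note moves up by that interval.
E3 becomes C4
G#4 becomes E5
F#4 becomes D5
Bb5 becomes Gb6
E#5 becomes C#6
C#5 becomes A5
A#4 becomes F#5
D#4 becomes B4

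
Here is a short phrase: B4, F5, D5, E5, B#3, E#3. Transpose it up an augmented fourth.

B4 gives E#5
F5 gives B5
D5 gives G#5
E5 gives A#5
B#3 gives E##4
E#3 gives A##3

E#5 B5 G#5 A#5 E##4 A##3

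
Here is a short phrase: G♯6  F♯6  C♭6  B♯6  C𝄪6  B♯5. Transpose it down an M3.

G#6 to E6
F#6 to D6
Cb6 to Abb5
B#6 to G#6
C##6 to A#5
B#5 to G#5

E6 D6 Abb5 G#6 A#5 G#5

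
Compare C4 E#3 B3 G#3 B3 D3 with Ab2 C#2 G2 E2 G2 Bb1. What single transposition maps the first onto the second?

down a major tenth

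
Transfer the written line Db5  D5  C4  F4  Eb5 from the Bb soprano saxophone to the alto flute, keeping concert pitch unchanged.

Fb5 F5 Eb4 Ab4 Gb5

First find concert pitch: the Bb soprano saxophone sounds a major second below written, so Db5 D5 C4 F4 Eb5 sounds Cb5 C5 Bb3 Eb4 Db5.
Then write for alto flute: it sounds a perfect fourth below written, so the part must be a perfect fourth above concert.
Cb5 → Fb5
C5 → F5
Bb3 → Eb4
Eb4 → Ab4
Db5 → Gb5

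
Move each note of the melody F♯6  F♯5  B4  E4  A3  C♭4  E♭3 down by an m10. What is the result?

D#5 D#4 G#3 C#3 F#2 Ab2 C2

F#6 to D#5
F#5 to D#4
B4 to G#3
E4 to C#3
A3 to F#2
Cb4 to Ab2
Eb3 to C2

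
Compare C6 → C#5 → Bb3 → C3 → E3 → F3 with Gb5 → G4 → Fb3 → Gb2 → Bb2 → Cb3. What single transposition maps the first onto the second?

Take the first pair: C6 → Gb5. C to G spans 4 letter names, so the interval is some kind of fourth.
Gb5 to C6 is 6 semitones, which makes it an augmented fourth; the second version is lower, so the direction is down.
Checking another pair — F3 → Cb3 — gives the same interval.

down an augmented fourth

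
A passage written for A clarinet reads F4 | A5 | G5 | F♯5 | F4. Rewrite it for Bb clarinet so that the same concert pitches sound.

First find concert pitch: the A clarinet sounds a minor third below written, so F4 A5 G5 F♯5 F4 sounds D4 F#5 E5 D#5 D4.
Then write for Bb clarinet: it sounds a major second below written, so the part must be a major second above concert.
D4 → E4
F#5 → G#5
E5 → F#5
D#5 → E#5
D4 → E4

E4 G#5 F#5 E#5 E4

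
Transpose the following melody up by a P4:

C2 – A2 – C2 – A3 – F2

F2 D3 F2 D4 Bb2

C2: a fourth up reaches F, and 5 semitones makes it F2.
A perfect fourth up from A2 gives D3.
A perfect fourth up from C2 gives F2.
A3 up a perfect fourth is D4.
F2 up a perfect fourth is Bb2.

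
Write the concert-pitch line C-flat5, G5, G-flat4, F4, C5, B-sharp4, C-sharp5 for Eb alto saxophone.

Written C4 sounds as Eb3 on the Eb alto saxophone, so concert pitches are written a major sixth up.
Cb5 to Ab5
G5 to E6
Gb4 to Eb5
F4 to D5
C5 to A5
B#4 to G##5
C#5 to A#5

Ab5 E6 Eb5 D5 A5 G##5 A#5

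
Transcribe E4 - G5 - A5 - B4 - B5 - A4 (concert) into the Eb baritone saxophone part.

The Eb baritone saxophone sounds a major thirteenth below written, so the written part must be a major thirteenth above concert — transpose each note up.
E4 becomes C#6
G5 becomes E7
A5 becomes F#7
B4 becomes G#6
B5 becomes G#7
A4 becomes F#6

C#6 E7 F#7 G#6 G#7 F#6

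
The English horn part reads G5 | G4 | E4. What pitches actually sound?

C5 C4 A3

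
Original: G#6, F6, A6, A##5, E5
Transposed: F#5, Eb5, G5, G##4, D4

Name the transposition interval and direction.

down a major ninth

Take the first pair: G#6 → F#5. G to F spans 9 letter names, so the interval is some kind of ninth.
F#5 to G#6 is 14 semitones, which makes it a major ninth; the second version is lower, so the direction is down.
Checking another pair — E5 → D4 — gives the same interval.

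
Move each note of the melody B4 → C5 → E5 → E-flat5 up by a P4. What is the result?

A perfect fourth up from B4 gives E5.
A perfect fourth up from C5 gives F5.
E5 up a perfect fourth is A5.
Eb5 up a perfect fourth is Ab5.

E5 F5 A5 Ab5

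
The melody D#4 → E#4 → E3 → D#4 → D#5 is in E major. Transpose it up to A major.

G#4 A#4 A3 G#4 G#5

E major to A major up is a perfect fourth, so every note moves up by that interval.
D#4 gives G#4
E#4 gives A#4
E3 gives A3
D#4 gives G#4
D#5 gives G#5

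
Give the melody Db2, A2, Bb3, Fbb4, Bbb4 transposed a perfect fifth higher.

Ab2 E3 F4 Cbb5 Fb5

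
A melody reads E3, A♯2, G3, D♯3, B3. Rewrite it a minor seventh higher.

D4 G#3 F4 C#4 A4

E3 gives D4
A#2 gives G#3
G3 gives F4
D#3 gives C#4
B3 gives A4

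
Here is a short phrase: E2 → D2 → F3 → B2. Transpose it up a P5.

E2 up a perfect fifth is B2.
A perfect fifth up from D2 gives A2.
F3 up a perfect fifth is C4.
B2: a fifth up reaches F, and 7 semitones makes it F#3.

B2 A2 C4 F#3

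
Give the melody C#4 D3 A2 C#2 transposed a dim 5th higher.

C#4 -> G4
D3 -> Ab3
A2 -> Eb3
C#2 -> G2

G4 Ab3 Eb3 G2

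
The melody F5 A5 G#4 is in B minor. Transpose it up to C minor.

Gb5 Bb5 A4

B minor to C minor up is a minor second, so every note moves up by that interval.
F5 becomes Gb5
A5 becomes Bb5
G#4 becomes A4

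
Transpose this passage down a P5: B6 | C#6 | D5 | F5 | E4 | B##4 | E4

E6 F#5 G4 Bb4 A3 E##4 A3

A perfect fifth down from B6 gives E6.
A perfect fifth down from C#6 gives F#5.
D5 down a perfect fifth is G4.
F5: a fifth down reaches B, and 7 semitones makes it Bb4.
E4 down a perfect fifth is A3.
B##4: a fifth down reaches E, and 7 semitones makes it E##4.
A perfect fifth down from E4 gives A3.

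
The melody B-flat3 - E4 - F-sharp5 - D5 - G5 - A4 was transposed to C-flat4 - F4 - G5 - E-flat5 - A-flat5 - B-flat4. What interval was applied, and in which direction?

From Bb3 to Cb4 is 2 letter names — a second of some quality.
Bb3 to Cb4 is 1 semitone, which makes it a minor second; the second version is higher, so the direction is up.
Checking another pair — A4 → Bb4 — gives the same interval.

up a minor second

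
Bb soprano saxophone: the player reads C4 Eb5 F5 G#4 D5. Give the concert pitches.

Bb3 Db5 Eb5 F#4 C5

The Bb soprano saxophone sounds a major second below written, so transpose each written note down a major second.
C4 → Bb3
Eb5 → Db5
F5 → Eb5
G#4 → F#4
D5 → C5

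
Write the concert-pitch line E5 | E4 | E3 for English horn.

The English horn sounds a perfect fifth below written, so the written part must be a perfect fifth above concert — transpose each note up.
E5 → B5
E4 → B4
E3 → B3

B5 B4 B3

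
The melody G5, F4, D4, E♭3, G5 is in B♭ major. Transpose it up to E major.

B♭ major to E major up is an augmented fourth, so every note moves up by that interval.
G5 to C#6
F4 to B4
D4 to G#4
Eb3 to A3
G5 to C#6

C#6 B4 G#4 A3 C#6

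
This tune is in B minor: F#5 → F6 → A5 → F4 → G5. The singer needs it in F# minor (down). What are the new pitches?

C#5 C6 E5 C4 D5

B minor to F# minor down is a perfect fourth, so every note moves down by that interval.
F#5 -> C#5
F6 -> C6
A5 -> E5
F4 -> C4
G5 -> D5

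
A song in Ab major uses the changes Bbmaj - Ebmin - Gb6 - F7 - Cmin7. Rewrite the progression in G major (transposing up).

Ab major up to G major is a major seventh; each chord root moves by that interval while the quality stays the same.
Bbmaj: root Bb up a major seventh → A, giving Amaj.
Ebmin: root Eb up a major seventh → D, giving Dmin.
Gb6: root Gb up a major seventh → F, giving F6.
F7: root F up a major seventh → E, giving E7.
Cmin7: root C up a major seventh → B, giving Bmin7.

Amaj Dmin F6 E7 Bmin7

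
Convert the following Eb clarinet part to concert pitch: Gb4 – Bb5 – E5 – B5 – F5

The Eb clarinet sounds a minor third above written, so transpose each written note up a minor third.
Gb4 gives Bbb4
Bb5 gives Db6
E5 gives G5
B5 gives D6
F5 gives Ab5

Bbb4 Db6 G5 D6 Ab5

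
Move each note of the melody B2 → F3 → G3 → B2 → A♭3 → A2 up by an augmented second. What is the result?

C##3 G#3 A#3 C##3 B3 B#2

B2: a second up reaches C, and 3 semitones makes it C##3.
F3 up an augmented second is G#3.
G3 up an augmented second is A#3.
An augmented second up from B2 gives C##3.
Ab3: a second up reaches B, and 3 semitones makes it B3.
A2: a second up reaches B, and 3 semitones makes it B#2.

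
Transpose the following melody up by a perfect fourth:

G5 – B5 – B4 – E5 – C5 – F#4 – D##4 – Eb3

G5 becomes C6
B5 becomes E6
B4 becomes E5
E5 becomes A5
C5 becomes F5
F#4 becomes B4
D##4 becomes G##4
Eb3 becomes Ab3

C6 E6 E5 A5 F5 B4 G##4 Ab3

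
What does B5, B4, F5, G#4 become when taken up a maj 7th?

A#6 A#5 E6 F##5

B5: a seventh up reaches A, and 11 semitones makes it A#6.
A major seventh up from B4 gives A#5.
F5 up a major seventh is E6.
G#4: a seventh up reaches F, and 11 semitones makes it F##5.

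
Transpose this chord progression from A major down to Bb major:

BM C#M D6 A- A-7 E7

A major down to Bb major is a major seventh; each chord root moves by that interval while the quality stays the same.
BM: root B down a major seventh → C, giving CM.
C#M: root C# down a major seventh → D, giving DM.
D6: root D down a major seventh → Eb, giving Eb6.
A-: root A down a major seventh → Bb, giving Bb-.
A-7: root A down a major seventh → Bb, giving Bb-7.
E7: root E down a major seventh → F, giving F7.

CM DM Eb6 Bb- Bb-7 F7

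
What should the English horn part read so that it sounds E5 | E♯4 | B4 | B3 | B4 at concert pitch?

B5 B#4 F#5 F#4 F#5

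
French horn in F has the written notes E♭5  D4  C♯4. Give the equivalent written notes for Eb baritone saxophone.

F6 E5 D#5

First find concert pitch: the French horn in F sounds a perfect fifth below written, so E♭5 D4 C♯4 sounds Ab4 G3 F#3.
Then write for Eb baritone saxophone: it sounds a major thirteenth below written, so the part must be a major thirteenth above concert.
Ab4 → F6
G3 → E5
F#3 → D#5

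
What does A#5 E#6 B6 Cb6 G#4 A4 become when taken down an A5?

A#5 → D5
E#6 → A5
B6 → Eb6
Cb6 → Fbb5
G#4 → C4
A4 → Db4

D5 A5 Eb6 Fbb5 C4 Db4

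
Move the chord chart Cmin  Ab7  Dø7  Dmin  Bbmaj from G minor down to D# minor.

G minor down to D# minor is a diminished fourth; each chord root moves by that interval while the quality stays the same.
Cmin: root C down a diminished fourth → G#, giving G#min.
Ab7: root Ab down a diminished fourth → E, giving E7.
Dø7: root D down a diminished fourth → A#, giving A#ø7.
Dmin: root D down a diminished fourth → A#, giving A#min.
Bbmaj: root Bb down a diminished fourth → F#, giving F#maj.

G#min E7 A#ø7 A#min F#maj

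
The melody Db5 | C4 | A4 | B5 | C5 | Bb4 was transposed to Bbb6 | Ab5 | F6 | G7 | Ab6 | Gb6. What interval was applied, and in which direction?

up a minor thirteenth

Take the first pair: Db5 → Bbb6. D to B spans 13 letter names, so the interval is some kind of thirteenth.
Db5 to Bbb6 is 20 semitones, which makes it a minor thirteenth; the second version is higher, so the direction is up.
Checking another pair — Bb4 → Gb6 — gives the same interval.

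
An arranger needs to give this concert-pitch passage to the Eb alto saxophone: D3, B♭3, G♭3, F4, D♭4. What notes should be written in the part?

B3 G4 Eb4 D5 Bb4

Written C4 sounds as Eb3 on the Eb alto saxophone, so concert pitches are written a major sixth up.
D3 → B3
Bb3 → G4
Gb3 → Eb4
F4 → D5
Db4 → Bb4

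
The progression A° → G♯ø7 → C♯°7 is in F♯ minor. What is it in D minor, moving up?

F♯ minor up to D minor is a minor sixth; each chord root moves by that interval while the quality stays the same.
A°: root A up a minor sixth → F, giving F°.
G♯ø7: root G♯ up a minor sixth → E, giving Eø7.
C♯°7: root C♯ up a minor sixth → A, giving A°7.

F° Eø7 A°7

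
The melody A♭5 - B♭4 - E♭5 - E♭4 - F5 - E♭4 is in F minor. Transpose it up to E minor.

G6 A5 D6 D5 E6 D5

From F up to E is a major seventh; apply that to each pitch.
Ab5 → G6
Bb4 → A5
Eb5 → D6
Eb4 → D5
F5 → E6
Eb4 → D5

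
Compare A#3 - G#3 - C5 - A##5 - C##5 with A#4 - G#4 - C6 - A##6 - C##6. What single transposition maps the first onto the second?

Take the first pair: A#3 → A#4. A to A spans 8 letter names, so the interval is some kind of octave.
A#3 to A#4 is 12 semitones, which makes it a perfect octave; the second version is higher, so the direction is up.
Checking another pair — C##5 → C##6 — gives the same interval.

up a perfect octave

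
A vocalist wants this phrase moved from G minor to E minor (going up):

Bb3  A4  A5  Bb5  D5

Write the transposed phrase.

G minor to E minor up is a major sixth, so every note moves up by that interval.
Bb3 gives G4
A4 gives F#5
A5 gives F#6
Bb5 gives G6
D5 gives B5

G4 F#5 F#6 G6 B5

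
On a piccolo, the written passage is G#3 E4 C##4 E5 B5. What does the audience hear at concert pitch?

G#4 E5 C##5 E6 B6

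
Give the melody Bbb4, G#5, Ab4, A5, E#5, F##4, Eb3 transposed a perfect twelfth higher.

Fb6 D#7 Eb6 E7 B#6 C##6 Bb4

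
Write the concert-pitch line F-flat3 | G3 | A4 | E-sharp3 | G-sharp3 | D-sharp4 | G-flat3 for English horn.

Cb4 D4 E5 B#3 D#4 A#4 Db4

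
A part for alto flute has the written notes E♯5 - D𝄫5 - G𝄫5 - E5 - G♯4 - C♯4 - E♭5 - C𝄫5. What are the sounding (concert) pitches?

B#4 Abb4 Dbb5 B4 D#4 G#3 Bb4 Gbb4

The alto flute sounds a perfect fourth below written, so transpose each written note down a perfect fourth.
E#5 gives B#4
Dbb5 gives Abb4
Gbb5 gives Dbb5
E5 gives B4
G#4 gives D#4
C#4 gives G#3
Eb5 gives Bb4
Cbb5 gives Gbb4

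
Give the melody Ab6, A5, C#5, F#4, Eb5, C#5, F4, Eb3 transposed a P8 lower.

Ab6 to Ab5
A5 to A4
C#5 to C#4
F#4 to F#3
Eb5 to Eb4
C#5 to C#4
F4 to F3
Eb3 to Eb2

Ab5 A4 C#4 F#3 Eb4 C#4 F3 Eb2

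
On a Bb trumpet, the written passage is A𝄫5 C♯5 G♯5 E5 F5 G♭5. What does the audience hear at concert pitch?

Gbb5 B4 F#5 D5 Eb5 Fb5

The Bb trumpet sounds a major second below written, so transpose each written note down a major second.
Abb5 → Gbb5
C#5 → B4
G#5 → F#5
E5 → D5
F5 → Eb5
Gb5 → Fb5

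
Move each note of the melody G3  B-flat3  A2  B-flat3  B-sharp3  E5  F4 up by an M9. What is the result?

G3 becomes A4
Bb3 becomes C5
A2 becomes B3
Bb3 becomes C5
B#3 becomes C##5
E5 becomes F#6
F4 becomes G5

A4 C5 B3 C5 C##5 F#6 G5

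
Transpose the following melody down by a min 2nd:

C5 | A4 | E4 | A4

B4 G#4 D#4 G#4

C5: a second down reaches B, and 1 semitone makes it B4.
A4 down a minor second is G#4.
A minor second down from E4 gives D#4.
A4 down a minor second is G#4.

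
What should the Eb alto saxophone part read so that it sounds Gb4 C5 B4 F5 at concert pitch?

Eb5 A5 G#5 D6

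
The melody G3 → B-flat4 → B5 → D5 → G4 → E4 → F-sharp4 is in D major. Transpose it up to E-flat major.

Ab3 Cb5 C6 Eb5 Ab4 F4 G4

From D up to E-flat is a minor second; apply that to each pitch.
G3 gives Ab3
Bb4 gives Cb5
B5 gives C6
D5 gives Eb5
G4 gives Ab4
E4 gives F4
F#4 gives G4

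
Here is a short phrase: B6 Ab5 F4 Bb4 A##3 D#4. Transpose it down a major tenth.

G5 Fb4 Db3 Gb3 F##2 B2

B6 -> G5
Ab5 -> Fb4
F4 -> Db3
Bb4 -> Gb3
A##3 -> F##2
D#4 -> B2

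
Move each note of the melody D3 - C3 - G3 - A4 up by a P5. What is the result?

D3 gives A3
C3 gives G3
G3 gives D4
A4 gives E5

A3 G3 D4 E5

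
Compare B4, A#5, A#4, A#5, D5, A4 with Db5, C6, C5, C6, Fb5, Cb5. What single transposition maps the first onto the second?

up a diminished third

Take the first pair: B4 → Db5. B to D spans 3 letter names, so the interval is some kind of third.
B4 to Db5 is 2 semitones, which makes it a diminished third; the second version is higher, so the direction is up.
Checking another pair — A4 → Cb5 — gives the same interval.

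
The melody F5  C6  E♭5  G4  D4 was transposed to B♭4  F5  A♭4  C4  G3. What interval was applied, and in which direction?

From F5 to Bb4 is 5 letter names — a fifth of some quality.
Bb4 to F5 is 7 semitones, which makes it a perfect fifth; the second version is lower, so the direction is down.
Checking another pair — D4 → G3 — gives the same interval.

down a perfect fifth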